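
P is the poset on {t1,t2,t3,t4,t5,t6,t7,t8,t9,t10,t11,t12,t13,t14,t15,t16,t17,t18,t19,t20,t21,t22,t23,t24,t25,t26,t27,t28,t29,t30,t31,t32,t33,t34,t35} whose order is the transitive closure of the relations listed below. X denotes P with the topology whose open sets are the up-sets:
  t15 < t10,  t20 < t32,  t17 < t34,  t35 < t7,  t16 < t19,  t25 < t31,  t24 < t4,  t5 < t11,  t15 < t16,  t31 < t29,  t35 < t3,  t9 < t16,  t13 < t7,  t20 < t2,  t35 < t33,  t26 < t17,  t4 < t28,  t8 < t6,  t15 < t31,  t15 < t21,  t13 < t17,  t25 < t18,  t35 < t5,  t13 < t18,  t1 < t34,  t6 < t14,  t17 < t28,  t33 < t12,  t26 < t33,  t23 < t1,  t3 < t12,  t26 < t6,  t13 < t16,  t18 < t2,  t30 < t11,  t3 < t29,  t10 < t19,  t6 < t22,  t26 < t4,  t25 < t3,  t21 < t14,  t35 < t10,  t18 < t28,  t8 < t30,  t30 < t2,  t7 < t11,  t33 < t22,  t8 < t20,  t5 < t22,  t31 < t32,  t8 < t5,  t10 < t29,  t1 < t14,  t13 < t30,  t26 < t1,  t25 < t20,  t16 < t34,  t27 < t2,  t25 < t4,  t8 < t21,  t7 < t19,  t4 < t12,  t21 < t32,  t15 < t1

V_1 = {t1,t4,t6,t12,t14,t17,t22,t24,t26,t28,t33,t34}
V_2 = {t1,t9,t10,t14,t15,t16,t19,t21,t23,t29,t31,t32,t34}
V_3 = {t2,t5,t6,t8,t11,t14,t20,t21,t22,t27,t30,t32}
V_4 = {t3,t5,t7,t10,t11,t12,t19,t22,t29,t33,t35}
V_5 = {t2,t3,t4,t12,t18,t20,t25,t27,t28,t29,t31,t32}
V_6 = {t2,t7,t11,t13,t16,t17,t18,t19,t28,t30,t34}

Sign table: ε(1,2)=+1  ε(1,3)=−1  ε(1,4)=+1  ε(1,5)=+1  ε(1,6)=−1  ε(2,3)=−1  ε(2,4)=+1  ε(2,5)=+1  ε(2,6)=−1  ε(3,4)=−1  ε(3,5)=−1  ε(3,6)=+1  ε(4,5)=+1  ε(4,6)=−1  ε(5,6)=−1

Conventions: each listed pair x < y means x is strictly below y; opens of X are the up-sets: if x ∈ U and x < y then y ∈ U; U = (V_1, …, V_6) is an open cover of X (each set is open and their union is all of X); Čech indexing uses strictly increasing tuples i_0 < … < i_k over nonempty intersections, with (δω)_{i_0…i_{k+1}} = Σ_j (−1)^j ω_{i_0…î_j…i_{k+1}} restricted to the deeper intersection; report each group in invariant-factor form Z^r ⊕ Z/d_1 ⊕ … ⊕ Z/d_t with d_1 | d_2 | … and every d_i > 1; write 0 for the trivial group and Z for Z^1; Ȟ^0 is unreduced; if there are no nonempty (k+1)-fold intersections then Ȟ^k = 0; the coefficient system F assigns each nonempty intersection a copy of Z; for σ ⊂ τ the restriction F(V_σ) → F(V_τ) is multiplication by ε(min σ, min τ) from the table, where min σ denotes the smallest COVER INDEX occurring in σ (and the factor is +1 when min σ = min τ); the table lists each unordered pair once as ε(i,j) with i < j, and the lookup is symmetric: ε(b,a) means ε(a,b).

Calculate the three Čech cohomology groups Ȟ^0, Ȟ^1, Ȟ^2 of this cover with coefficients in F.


nonempty overlaps:
  V12={t1,t14,t34} V13={t6,t14,t22} V14={t12,t22,t33} V15={t4,t12,t28} V16={t17,t28,t34} V23={t14,t21,t32} V24={t10,t19,t29} V25={t29,t31,t32} V26={t16,t19,t34} V34={t5,t11,t22} V35={t2,t20,t27,t32} V36={t2,t11,t30} V45={t3,t12,t29} V46={t7,t11,t19} V56={t2,t18,t28}
  V123={t14} V126={t34} V134={t22} V145={t12} V156={t28} V235={t32} V245={t29} V246={t19} V346={t11} V356={t2}
C dims 6,15,10; δ0: rk 5, SNF 1^5; δ1: rk 10, SNF 1^9·2
degree 0: 6−5−0 = 1 → Ȟ^0 ≅ Z
degree 1: 15−10−5 = 0 → Ȟ^1 ≅ 0
degree 2: 10−0−10 = 0 plus torsion [2] → Ȟ^2 ≅ Z/2

Ȟ^0(U;F) ≅ Z,  Ȟ^1(U;F) ≅ 0,  Ȟ^2(U;F) ≅ Z/2


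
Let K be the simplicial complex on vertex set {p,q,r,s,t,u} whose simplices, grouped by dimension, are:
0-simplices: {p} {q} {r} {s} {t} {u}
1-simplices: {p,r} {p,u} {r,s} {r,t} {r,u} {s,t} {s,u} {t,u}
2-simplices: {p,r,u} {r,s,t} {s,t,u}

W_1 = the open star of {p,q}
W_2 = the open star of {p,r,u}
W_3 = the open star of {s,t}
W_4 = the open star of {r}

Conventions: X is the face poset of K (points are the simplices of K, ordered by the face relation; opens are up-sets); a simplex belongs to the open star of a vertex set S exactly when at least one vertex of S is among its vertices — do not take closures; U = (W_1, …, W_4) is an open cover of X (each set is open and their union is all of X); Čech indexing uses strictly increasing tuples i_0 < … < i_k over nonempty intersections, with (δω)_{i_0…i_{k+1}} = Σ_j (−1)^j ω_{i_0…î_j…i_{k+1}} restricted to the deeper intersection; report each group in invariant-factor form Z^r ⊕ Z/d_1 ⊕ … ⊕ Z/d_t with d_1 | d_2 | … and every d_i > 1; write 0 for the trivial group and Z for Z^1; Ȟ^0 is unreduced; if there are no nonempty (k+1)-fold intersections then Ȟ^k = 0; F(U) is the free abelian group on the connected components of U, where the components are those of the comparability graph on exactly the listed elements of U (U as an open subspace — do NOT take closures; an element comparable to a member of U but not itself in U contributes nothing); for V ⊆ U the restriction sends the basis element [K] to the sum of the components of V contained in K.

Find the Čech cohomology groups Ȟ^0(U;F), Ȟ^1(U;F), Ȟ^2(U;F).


Ȟ^0 = Z^2, Ȟ^1 = Z, Ȟ^2 = 0

nonempty overlaps:
  W1={{p},{q},{p,r},{p,u},{p,r,u}} W2={{p},{r},{u},{p,r},{p,u},{r,s},{r,t},{r,u},{s,u},{t,u},{p,r,u},{r,s,t},{s,t,u}} W3={{s},{t},{r,s},{r,t},{s,t},{s,u},{t,u},{r,s,t},{s,t,u}} W4={{r},{p,r},{r,s},{r,t},{r,u},{p,r,u},{r,s,t}}
  W12={{p},{p,r},{p,u},{p,r,u}} W14={{p,r},{p,r,u}} W23={{r,s},{r,t},{s,u},{t,u},{r,s,t},{s,t,u}} W24={{r},{p,r},{r,s},{r,t},{r,u},{p,r,u},{r,s,t}} W34={{r,s},{r,t},{r,s,t}}
  W124={{p,r},{p,r,u}} W234={{r,s},{r,t},{r,s,t}}
components per intersection:
  W1: {{p},{p,r},{p,u},{p,r,u}} {{q}}
  W2: {{p},{r},{u},{p,r},{p,u},{r,s},{r,t},{r,u},{s,u},{t,u},{p,r,u},{r,s,t},{s,t,u}}
  W3: {{s},{t},{r,s},{r,t},{s,t},{s,u},{t,u},{r,s,t},{s,t,u}}
  W4: {{r},{p,r},{r,s},{r,t},{r,u},{p,r,u},{r,s,t}}
  W12: {{p},{p,r},{p,u},{p,r,u}}
  W14: {{p,r},{p,r,u}}
  W23: {{r,s},{r,t},{r,s,t}} {{s,u},{t,u},{s,t,u}}
  W24: {{r},{p,r},{r,s},{r,t},{r,u},{p,r,u},{r,s,t}}
  W34: {{r,s},{r,t},{r,s,t}}
  W124: {{p,r},{p,r,u}}
  W234: {{r,s},{r,t},{r,s,t}}
C dims 5,6,2; δ0: rk 3, SNF 1^3; δ1: rk 2, SNF 1^2
degree 0: 5−3−0 = 2 → Ȟ^0 ≅ Z^2
degree 1: 6−2−3 = 1 → Ȟ^1 ≅ Z
degree 2: 2−0−2 = 0 → Ȟ^2 ≅ 0


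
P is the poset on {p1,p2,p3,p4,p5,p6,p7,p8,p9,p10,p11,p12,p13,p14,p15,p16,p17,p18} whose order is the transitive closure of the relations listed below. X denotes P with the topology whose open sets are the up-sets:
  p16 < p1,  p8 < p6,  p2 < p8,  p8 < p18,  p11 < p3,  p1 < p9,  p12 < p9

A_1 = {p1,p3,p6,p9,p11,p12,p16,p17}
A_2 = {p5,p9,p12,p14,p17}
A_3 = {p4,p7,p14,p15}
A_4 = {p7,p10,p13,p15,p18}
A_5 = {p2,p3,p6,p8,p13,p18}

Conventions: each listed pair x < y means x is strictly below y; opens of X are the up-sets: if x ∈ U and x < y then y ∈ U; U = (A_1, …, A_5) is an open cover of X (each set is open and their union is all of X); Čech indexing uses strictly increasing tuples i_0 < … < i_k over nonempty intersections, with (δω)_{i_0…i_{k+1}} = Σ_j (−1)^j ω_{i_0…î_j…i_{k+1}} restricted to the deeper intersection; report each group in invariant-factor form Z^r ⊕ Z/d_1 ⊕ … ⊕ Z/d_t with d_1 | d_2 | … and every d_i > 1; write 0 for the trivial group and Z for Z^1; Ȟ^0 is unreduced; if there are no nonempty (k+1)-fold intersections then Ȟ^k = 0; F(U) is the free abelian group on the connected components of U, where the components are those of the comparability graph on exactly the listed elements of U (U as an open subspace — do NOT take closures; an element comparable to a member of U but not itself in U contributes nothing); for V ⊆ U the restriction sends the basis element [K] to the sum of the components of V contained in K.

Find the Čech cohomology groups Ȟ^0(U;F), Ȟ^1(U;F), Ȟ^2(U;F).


Ȟ^0(U;F) ≅ Z^11, Ȟ^1(U;F) ≅ 0, Ȟ^2(U;F) ≅ 0

nonempty intersections:
  A12={p9,p12,p17} A15={p3,p6} A23={p14} A34={p7,p15} A45={p13,p18}
components per intersection:
  A1: {p1,p9,p12,p16} {p3,p11} {p6} {p17}
  A2: {p5} {p9,p12} {p14} {p17}
  A3: {p4} {p7} {p14} {p15}
  A4: {p7} {p10} {p13} {p15} {p18}
  A5: {p2,p6,p8,p18} {p3} {p13}
  A12: {p9,p12} {p17}
  A15: {p3} {p6}
  A23: {p14}
  A34: {p7} {p15}
  A45: {p13} {p18}
C dims 20,9; δ0: rk 9, SNF 1^9
Ȟ^0: (20−9)−0=11 ⇒ Z^11
Ȟ^1: (9−0)−9=0 ⇒ 0
Ȟ^2: (0−0)−0=0 ⇒ 0


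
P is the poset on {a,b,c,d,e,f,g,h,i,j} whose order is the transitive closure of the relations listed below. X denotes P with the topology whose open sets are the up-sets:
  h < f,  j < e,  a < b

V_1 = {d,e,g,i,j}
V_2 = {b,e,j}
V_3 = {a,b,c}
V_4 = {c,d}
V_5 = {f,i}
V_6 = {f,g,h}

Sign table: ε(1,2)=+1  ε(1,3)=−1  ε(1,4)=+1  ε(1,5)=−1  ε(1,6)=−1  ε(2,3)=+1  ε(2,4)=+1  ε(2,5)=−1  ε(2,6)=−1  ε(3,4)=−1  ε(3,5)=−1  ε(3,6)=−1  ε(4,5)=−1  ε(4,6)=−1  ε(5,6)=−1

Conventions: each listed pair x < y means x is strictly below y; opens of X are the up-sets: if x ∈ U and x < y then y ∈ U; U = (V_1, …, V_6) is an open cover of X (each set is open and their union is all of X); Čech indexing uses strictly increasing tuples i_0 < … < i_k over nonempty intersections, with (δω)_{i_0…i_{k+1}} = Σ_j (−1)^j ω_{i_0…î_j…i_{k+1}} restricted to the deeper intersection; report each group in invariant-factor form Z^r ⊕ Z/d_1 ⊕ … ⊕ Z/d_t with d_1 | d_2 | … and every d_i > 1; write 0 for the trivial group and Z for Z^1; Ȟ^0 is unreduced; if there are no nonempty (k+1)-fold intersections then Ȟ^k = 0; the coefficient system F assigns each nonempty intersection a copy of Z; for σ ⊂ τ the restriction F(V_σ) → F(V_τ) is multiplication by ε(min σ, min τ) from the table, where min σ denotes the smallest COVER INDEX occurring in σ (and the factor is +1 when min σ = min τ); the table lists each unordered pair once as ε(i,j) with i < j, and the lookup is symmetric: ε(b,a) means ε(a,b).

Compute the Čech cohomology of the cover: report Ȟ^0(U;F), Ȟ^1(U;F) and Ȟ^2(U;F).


nonempty intersections:
  V12={e,j} V14={d} V15={i} V16={g} V23={b} V34={c} V56={f}
C dims 6,7; δ0: rk 6, SNF 1^5·2
Ȟ^0: (6−6)−0=0 ⇒ 0
Ȟ^1: (7−0)−6=1 plus torsion [2] ⇒ Z ⊕ Z/2
Ȟ^2: (0−0)−0=0 ⇒ 0

Ȟ^0 = 0; Ȟ^1 = Z ⊕ Z/2; Ȟ^2 = 0


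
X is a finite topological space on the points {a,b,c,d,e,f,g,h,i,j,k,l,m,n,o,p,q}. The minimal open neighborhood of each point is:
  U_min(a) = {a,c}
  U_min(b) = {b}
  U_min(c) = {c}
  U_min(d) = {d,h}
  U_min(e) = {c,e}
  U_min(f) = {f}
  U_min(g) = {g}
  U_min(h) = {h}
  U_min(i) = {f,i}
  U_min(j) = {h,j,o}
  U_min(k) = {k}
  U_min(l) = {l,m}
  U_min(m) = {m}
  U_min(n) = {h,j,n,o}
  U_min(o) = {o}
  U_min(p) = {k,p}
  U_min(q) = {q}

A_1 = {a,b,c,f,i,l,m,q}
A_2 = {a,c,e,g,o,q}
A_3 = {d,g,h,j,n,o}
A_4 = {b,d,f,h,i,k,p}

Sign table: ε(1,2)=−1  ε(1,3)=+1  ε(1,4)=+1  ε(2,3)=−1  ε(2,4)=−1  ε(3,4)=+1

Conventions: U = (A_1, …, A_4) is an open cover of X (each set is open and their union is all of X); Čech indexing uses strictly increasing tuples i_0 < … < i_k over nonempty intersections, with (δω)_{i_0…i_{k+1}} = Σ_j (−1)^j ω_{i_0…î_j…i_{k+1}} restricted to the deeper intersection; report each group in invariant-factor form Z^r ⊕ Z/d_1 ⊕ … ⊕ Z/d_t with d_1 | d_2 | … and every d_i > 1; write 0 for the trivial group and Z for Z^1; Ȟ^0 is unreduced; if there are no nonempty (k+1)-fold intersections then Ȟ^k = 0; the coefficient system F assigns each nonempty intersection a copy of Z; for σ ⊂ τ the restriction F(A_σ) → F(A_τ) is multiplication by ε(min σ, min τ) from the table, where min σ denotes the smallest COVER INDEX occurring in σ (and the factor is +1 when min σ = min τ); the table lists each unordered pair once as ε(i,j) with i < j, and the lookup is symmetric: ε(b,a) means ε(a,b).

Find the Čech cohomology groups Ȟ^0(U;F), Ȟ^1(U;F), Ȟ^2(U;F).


nonempty intersections:
  A12={a,c,q} A14={b,f,i} A23={g,o} A34={d,h}
C dims 4,4; δ0: rk 3, SNF 1^3
Ȟ^0: (4−3)−0=1 ⇒ Z
Ȟ^1: (4−0)−3=1 ⇒ Z
Ȟ^2: (0−0)−0=0 ⇒ 0

Ȟ^0 ≅ Z, Ȟ^1 ≅ Z, Ȟ^2 ≅ 0


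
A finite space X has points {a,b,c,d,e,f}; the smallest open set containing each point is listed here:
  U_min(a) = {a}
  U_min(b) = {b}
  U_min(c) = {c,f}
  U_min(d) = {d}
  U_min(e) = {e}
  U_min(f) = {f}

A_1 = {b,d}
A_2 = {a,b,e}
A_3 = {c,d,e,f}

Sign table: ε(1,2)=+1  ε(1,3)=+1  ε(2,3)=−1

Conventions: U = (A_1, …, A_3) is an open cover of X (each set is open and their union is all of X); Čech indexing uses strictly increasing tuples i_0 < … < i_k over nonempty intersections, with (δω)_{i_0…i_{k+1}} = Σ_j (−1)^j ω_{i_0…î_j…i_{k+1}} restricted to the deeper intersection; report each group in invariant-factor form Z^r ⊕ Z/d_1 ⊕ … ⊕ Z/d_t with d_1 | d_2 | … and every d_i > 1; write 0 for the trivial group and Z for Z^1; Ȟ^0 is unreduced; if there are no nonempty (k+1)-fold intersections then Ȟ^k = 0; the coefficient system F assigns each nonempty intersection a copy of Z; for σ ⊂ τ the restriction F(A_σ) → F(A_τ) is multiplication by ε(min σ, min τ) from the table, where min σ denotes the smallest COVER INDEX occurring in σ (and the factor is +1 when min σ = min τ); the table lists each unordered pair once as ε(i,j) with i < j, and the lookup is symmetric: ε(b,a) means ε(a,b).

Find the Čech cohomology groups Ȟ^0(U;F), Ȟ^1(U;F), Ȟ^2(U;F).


nonempty overlaps:
  A12={b} A13={d} A23={e}
C dims 3,3; δ0: rk 3, SNF 1^2·2
degree 0: 3−3−0 = 0 → Ȟ^0 ≅ 0
degree 1: 3−0−3 = 0 plus torsion [2] → Ȟ^1 ≅ Z/2
degree 2: 0−0−0 = 0 → Ȟ^2 ≅ 0

Ȟ^0 = 0, Ȟ^1 = Z/2, Ȟ^2 = 0


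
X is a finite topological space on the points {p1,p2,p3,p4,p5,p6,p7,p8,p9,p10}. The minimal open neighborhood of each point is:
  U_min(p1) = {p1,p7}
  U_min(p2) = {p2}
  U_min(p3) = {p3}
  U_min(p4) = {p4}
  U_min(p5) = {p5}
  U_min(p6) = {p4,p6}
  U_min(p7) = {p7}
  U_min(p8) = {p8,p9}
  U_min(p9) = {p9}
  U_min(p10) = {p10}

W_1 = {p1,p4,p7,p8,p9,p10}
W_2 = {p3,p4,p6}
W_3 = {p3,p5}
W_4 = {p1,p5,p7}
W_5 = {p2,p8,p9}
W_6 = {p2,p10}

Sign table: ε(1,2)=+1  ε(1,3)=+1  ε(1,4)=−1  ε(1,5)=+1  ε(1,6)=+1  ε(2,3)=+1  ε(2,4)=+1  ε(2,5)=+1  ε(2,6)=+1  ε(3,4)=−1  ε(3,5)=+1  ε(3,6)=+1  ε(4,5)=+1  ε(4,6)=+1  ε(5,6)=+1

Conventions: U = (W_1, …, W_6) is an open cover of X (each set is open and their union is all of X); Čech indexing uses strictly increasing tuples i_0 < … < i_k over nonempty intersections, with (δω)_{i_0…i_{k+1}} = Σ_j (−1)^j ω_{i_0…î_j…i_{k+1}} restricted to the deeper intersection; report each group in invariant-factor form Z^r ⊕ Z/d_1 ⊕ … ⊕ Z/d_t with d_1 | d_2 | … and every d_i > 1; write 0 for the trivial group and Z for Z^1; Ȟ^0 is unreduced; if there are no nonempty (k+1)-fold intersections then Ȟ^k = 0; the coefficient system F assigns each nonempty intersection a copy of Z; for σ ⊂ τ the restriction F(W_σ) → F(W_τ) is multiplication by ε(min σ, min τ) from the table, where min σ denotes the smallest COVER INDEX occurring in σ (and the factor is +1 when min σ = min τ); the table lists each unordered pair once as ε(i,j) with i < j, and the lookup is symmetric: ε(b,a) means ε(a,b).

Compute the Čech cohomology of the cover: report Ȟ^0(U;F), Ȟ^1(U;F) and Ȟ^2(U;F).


cover nerve:
  W12={p4} W14={p1,p7} W15={p8,p9} W16={p10} W23={p3} W34={p5} W56={p2}
C dims 6,7; δ0: rk 5, SNF 1^5
Ȟ^0: (6−5)−0=1 ⇒ Z
Ȟ^1: (7−0)−5=2 ⇒ Z^2
Ȟ^2: (0−0)−0=0 ⇒ 0

Ȟ^0 = Z,  Ȟ^1 = Z^2,  Ȟ^2 = 0


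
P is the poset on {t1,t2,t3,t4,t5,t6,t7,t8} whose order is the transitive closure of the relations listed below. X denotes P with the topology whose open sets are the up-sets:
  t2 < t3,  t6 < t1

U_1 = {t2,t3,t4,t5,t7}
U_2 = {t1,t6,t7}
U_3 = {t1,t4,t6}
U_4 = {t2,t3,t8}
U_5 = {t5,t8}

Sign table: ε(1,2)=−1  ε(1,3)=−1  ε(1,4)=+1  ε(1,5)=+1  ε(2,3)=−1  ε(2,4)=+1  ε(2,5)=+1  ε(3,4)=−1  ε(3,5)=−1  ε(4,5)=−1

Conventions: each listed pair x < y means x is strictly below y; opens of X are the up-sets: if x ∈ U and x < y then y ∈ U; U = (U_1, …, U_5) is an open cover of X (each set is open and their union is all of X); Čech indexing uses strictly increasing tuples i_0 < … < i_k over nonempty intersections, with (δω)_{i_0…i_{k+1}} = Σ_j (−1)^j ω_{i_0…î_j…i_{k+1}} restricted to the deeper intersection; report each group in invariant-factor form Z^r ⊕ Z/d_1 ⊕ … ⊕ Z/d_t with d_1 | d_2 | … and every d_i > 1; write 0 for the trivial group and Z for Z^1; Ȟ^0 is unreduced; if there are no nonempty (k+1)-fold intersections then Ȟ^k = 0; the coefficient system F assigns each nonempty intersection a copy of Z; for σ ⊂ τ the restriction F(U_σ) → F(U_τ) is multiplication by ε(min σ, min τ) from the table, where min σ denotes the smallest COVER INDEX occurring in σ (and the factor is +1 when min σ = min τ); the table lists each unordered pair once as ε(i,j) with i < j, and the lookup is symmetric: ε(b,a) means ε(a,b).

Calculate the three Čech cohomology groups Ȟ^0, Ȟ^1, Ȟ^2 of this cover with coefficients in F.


Ȟ^0(U;F) ≅ 0, Ȟ^1(U;F) ≅ Z ⊕ Z/2 and Ȟ^2(U;F) ≅ 0

nonempty overlaps:
  U12={t7} U13={t4} U14={t2,t3} U15={t5} U23={t1,t6} U45={t8}
C dims 5,6; δ0: rk 5, SNF 1^4·2
degree 0: 5−5−0 = 0 → Ȟ^0 ≅ 0
degree 1: 6−0−5 = 1 plus torsion [2] → Ȟ^1 ≅ Z ⊕ Z/2
degree 2: 0−0−0 = 0 → Ȟ^2 ≅ 0


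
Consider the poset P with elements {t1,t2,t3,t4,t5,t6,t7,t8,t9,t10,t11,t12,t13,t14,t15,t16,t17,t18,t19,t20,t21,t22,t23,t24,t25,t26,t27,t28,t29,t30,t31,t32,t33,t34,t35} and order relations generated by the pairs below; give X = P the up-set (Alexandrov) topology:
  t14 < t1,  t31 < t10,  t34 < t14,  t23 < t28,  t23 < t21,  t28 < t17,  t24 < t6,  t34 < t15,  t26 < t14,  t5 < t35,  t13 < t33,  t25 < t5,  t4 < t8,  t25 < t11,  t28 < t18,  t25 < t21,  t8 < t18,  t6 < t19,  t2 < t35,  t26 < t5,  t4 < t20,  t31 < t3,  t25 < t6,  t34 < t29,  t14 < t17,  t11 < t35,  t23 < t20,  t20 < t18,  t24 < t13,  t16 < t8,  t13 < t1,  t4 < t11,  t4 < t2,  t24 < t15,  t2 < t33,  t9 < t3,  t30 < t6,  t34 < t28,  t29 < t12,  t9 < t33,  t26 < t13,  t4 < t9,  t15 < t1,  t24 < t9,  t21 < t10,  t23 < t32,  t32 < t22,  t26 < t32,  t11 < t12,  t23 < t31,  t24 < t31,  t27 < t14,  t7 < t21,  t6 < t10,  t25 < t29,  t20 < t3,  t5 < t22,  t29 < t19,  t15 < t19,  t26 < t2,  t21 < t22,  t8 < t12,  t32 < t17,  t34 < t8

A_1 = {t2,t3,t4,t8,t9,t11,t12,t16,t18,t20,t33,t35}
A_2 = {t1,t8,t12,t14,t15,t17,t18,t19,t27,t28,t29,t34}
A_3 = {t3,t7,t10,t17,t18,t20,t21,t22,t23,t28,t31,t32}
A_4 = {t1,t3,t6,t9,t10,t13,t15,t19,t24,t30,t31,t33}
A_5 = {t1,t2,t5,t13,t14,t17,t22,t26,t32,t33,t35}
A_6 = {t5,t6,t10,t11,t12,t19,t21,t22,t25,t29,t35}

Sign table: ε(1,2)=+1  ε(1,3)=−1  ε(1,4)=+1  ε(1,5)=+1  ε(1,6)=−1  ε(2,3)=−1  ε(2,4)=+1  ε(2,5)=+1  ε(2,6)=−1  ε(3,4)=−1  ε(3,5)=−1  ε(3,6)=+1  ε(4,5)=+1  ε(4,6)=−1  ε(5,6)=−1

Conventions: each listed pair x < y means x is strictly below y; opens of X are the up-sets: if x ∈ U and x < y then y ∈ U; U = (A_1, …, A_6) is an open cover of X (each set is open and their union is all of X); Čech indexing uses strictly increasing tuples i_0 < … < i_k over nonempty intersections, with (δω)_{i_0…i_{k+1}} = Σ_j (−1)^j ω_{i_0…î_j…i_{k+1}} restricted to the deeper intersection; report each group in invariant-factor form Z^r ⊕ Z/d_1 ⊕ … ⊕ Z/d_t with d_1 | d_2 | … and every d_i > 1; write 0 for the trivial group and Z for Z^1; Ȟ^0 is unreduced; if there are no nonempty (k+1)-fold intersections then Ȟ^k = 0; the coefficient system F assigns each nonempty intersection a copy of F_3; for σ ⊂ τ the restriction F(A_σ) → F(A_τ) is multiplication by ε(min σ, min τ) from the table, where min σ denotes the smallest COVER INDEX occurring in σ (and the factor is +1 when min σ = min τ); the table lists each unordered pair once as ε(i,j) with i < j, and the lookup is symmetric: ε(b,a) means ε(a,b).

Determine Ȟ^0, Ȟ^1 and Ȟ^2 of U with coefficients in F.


intersection data:
  A12={t8,t12,t18} A13={t3,t18,t20} A14={t3,t9,t33} A15={t2,t33,t35} A16={t11,t12,t35} A23={t17,t18,t28} A24={t1,t15,t19} A25={t1,t14,t17} A26={t12,t19,t29} A34={t3,t10,t31} A35={t17,t22,t32} A36={t10,t21,t22} A45={t1,t13,t33} A46={t6,t10,t19} A56={t5,t22,t35}
  A123={t18} A126={t12} A134={t3} A145={t33} A156={t35} A235={t17} A245={t1} A246={t19} A346={t10} A356={t22}
C dims 6,15,10; δ0: rk_F3 5; δ1: rk_F3 10
Ȟ^0 = (6 − 5) − 0 = 1, so Ȟ^0 ≅ Z/3
Ȟ^1 = (15 − 10) − 5 = 0, so Ȟ^1 ≅ 0
Ȟ^2 = (10 − 0) − 10 = 0, so Ȟ^2 ≅ 0

Ȟ^0 ≅ Z/3; Ȟ^1 ≅ 0; Ȟ^2 ≅ 0


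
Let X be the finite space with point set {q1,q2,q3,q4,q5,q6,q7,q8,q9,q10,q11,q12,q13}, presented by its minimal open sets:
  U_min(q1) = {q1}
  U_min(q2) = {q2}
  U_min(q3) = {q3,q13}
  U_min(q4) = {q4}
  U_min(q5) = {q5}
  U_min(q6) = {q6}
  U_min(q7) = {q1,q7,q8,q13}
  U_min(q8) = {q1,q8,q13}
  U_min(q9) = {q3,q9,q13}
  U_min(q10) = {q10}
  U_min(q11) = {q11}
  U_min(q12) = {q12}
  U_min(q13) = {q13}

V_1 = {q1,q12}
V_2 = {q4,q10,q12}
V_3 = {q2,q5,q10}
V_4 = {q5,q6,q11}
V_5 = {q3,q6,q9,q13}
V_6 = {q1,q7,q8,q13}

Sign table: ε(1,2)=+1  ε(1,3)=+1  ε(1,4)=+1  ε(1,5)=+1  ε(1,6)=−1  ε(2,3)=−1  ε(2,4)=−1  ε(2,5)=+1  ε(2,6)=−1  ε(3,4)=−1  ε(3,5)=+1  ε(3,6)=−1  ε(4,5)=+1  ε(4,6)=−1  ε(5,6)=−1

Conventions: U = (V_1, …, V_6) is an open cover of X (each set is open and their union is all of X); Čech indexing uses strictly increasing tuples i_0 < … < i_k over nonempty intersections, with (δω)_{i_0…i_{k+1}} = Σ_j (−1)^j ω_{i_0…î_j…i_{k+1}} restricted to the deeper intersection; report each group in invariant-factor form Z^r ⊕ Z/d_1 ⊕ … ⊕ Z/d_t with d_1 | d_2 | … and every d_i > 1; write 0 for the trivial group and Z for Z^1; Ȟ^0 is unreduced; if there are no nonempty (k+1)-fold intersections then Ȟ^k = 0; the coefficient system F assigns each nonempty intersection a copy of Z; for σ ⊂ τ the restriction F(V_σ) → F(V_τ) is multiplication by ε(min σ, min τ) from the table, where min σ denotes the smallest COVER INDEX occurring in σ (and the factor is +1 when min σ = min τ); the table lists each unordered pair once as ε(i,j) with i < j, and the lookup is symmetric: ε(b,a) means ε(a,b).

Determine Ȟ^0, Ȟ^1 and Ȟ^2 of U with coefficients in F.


intersection data:
  V12={q12} V16={q1} V23={q10} V34={q5} V45={q6} V56={q13}
C dims 6,6; δ0: rk 5, SNF 1^5
Ȟ^0 = (6 − 5) − 0 = 1, so Ȟ^0 ≅ Z
Ȟ^1 = (6 − 0) − 5 = 1, so Ȟ^1 ≅ Z
Ȟ^2 = (0 − 0) − 0 = 0, so Ȟ^2 ≅ 0

Ȟ^0 ≅ Z,  Ȟ^1 ≅ Z,  Ȟ^2 ≅ 0


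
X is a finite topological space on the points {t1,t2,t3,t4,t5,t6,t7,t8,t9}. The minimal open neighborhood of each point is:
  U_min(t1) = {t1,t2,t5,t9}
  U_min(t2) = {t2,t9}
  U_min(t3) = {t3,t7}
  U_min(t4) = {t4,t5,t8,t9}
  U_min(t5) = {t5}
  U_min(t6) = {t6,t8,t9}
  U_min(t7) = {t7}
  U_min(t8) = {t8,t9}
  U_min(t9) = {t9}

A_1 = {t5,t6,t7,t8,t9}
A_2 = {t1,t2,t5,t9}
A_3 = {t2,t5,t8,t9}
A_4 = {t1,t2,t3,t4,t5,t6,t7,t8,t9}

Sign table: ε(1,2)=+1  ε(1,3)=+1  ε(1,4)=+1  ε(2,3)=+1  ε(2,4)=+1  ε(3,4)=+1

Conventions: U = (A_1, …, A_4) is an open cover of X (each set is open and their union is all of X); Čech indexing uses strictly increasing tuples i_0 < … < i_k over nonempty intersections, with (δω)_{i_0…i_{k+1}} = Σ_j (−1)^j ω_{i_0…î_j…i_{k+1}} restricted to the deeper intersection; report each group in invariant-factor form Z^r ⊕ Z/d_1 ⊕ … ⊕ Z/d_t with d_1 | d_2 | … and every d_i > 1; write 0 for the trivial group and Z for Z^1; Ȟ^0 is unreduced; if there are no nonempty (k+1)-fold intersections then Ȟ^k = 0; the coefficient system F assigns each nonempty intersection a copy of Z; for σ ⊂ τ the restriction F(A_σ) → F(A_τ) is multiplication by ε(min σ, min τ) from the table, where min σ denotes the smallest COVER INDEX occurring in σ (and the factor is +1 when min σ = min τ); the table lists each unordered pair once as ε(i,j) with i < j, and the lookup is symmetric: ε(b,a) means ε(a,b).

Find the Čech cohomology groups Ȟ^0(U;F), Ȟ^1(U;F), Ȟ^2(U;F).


Ȟ^0(U;F) ≅ Z, Ȟ^1(U;F) ≅ 0, Ȟ^2(U;F) ≅ 0

nonempty overlaps:
  A12={t5,t9} A13={t5,t8,t9} A14={t5,t6,t7,t8,t9} A23={t2,t5,t9} A24={t1,t2,t5,t9} A34={t2,t5,t8,t9}
  A123={t5,t9} A124={t5,t9} A134={t5,t8,t9} A234={t2,t5,t9}
  A1234={t5,t9}
C dims 4,6,4,1; δ0: rk 3, SNF 1^3; δ1: rk 3, SNF 1^3; δ2: rk 1, SNF 1^1
degree 0: 4−3−0 = 1 → Ȟ^0 ≅ Z
degree 1: 6−3−3 = 0 → Ȟ^1 ≅ 0
degree 2: 4−1−3 = 0 → Ȟ^2 ≅ 0


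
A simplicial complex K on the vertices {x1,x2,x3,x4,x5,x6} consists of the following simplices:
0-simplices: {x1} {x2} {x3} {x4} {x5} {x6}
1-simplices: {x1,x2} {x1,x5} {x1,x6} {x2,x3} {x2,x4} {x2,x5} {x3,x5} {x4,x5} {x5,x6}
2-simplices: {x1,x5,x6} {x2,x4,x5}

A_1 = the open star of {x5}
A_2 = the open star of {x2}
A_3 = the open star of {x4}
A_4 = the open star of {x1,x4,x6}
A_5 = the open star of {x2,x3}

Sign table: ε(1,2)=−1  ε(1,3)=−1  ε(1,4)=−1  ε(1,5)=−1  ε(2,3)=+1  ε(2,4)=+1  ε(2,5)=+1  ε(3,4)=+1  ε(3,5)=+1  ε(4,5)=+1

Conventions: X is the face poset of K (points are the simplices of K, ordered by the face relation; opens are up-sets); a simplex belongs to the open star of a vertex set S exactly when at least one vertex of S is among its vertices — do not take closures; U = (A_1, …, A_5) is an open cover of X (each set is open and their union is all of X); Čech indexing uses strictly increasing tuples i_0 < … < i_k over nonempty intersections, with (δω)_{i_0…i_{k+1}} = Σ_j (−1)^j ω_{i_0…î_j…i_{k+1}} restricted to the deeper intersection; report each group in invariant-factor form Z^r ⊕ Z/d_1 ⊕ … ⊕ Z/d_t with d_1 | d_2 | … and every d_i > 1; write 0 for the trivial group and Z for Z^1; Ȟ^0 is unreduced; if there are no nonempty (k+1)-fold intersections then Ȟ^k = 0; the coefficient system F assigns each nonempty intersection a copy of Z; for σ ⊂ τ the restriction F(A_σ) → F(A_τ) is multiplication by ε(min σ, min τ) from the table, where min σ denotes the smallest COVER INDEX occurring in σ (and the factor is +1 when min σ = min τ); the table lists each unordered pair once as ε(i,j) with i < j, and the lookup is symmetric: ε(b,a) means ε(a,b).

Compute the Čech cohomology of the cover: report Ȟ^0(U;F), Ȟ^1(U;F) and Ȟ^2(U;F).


Ȟ^0 = Z,  Ȟ^1 = 0,  Ȟ^2 = 0

cover nerve:
  A1={{x5},{x1,x5},{x2,x5},{x3,x5},{x4,x5},{x5,x6},{x1,x5,x6},{x2,x4,x5}} A2={{x2},{x1,x2},{x2,x3},{x2,x4},{x2,x5},{x2,x4,x5}} A3={{x4},{x2,x4},{x4,x5},{x2,x4,x5}} A4={{x1},{x4},{x6},{x1,x2},{x1,x5},{x1,x6},{x2,x4},{x4,x5},{x5,x6},{x1,x5,x6},{x2,x4,x5}} A5={{x2},{x3},{x1,x2},{x2,x3},{x2,x4},{x2,x5},{x3,x5},{x2,x4,x5}}
  A12={{x2,x5},{x2,x4,x5}} A13={{x4,x5},{x2,x4,x5}} A14={{x1,x5},{x4,x5},{x5,x6},{x1,x5,x6},{x2,x4,x5}} A15={{x2,x5},{x3,x5},{x2,x4,x5}} A23={{x2,x4},{x2,x4,x5}} A24={{x1,x2},{x2,x4},{x2,x4,x5}} A25={{x2},{x1,x2},{x2,x3},{x2,x4},{x2,x5},{x2,x4,x5}} A34={{x4},{x2,x4},{x4,x5},{x2,x4,x5}} A35={{x2,x4},{x2,x4,x5}} A45={{x1,x2},{x2,x4},{x2,x4,x5}}
  A123={{x2,x4,x5}} A124={{x2,x4,x5}} A125={{x2,x5},{x2,x4,x5}} A134={{x4,x5},{x2,x4,x5}} A135={{x2,x4,x5}} A145={{x2,x4,x5}} A234={{x2,x4},{x2,x4,x5}} A235={{x2,x4},{x2,x4,x5}} A245={{x1,x2},{x2,x4},{x2,x4,x5}} A345={{x2,x4},{x2,x4,x5}}
  A1234={{x2,x4,x5}} A1235={{x2,x4,x5}} A1245={{x2,x4,x5}} A1345={{x2,x4,x5}} A2345={{x2,x4},{x2,x4,x5}}
  A12345={{x2,x4,x5}}
C dims 5,10,10,5; δ0: rk 4, SNF 1^4; δ1: rk 6, SNF 1^6; δ2: rk 4, SNF 1^4
Ȟ^0: (5−4)−0=1 ⇒ Z
Ȟ^1: (10−6)−4=0 ⇒ 0
Ȟ^2: (10−4)−6=0 ⇒ 0


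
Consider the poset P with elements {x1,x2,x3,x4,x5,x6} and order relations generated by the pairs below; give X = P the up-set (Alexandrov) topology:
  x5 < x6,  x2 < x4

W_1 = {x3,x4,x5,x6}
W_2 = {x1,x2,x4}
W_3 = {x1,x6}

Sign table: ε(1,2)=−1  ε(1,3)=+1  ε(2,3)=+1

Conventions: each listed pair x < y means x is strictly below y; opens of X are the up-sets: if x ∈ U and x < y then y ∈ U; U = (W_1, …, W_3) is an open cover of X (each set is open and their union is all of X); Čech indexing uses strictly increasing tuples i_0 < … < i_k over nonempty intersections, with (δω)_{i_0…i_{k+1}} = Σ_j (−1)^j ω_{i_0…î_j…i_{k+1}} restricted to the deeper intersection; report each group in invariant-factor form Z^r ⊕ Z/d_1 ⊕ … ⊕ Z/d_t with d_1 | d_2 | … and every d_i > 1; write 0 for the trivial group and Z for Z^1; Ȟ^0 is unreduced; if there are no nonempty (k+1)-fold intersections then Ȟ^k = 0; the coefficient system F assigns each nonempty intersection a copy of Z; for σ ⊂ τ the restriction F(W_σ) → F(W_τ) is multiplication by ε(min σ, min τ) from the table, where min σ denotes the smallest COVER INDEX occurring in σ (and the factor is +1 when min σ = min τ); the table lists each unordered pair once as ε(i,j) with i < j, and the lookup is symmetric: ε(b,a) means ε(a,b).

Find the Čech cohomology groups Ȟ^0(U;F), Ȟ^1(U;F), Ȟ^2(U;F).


Ȟ^0 = 0, Ȟ^1 = Z/2 and Ȟ^2 = 0

nonempty intersections:
  W12={x4} W13={x6} W23={x1}
C dims 3,3; δ0: rk 3, SNF 1^2·2
Ȟ^0: (3−3)−0=0 ⇒ 0
Ȟ^1: (3−0)−3=0 plus torsion [2] ⇒ Z/2
Ȟ^2: (0−0)−0=0 ⇒ 0


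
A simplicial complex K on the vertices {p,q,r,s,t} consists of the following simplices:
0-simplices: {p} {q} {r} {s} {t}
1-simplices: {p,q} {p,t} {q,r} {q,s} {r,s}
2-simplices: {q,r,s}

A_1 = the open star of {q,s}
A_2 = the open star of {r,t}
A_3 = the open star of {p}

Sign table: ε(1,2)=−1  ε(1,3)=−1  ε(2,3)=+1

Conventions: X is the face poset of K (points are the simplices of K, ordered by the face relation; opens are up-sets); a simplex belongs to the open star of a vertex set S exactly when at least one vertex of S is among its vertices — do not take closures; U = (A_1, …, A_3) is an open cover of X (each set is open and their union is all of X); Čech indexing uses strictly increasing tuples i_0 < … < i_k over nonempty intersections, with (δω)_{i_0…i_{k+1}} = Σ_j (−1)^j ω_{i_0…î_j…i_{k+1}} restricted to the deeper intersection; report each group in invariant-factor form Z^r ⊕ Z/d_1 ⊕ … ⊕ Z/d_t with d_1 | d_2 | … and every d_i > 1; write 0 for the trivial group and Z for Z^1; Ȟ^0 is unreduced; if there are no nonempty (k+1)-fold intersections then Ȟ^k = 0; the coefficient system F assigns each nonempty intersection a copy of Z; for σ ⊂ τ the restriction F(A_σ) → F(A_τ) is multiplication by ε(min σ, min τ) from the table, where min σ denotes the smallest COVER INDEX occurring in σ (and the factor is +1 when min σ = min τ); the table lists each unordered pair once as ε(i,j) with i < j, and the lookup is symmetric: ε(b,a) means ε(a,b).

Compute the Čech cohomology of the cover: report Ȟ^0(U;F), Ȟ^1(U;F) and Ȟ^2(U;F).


Ȟ^0 = Z,  Ȟ^1 = Z,  Ȟ^2 = 0

cover nerve:
  A1={{q},{s},{p,q},{q,r},{q,s},{r,s},{q,r,s}} A2={{r},{t},{p,t},{q,r},{r,s},{q,r,s}} A3={{p},{p,q},{p,t}}
  A12={{q,r},{r,s},{q,r,s}} A13={{p,q}} A23={{p,t}}
C dims 3,3; δ0: rk 2, SNF 1^2
Ȟ^0: (3−2)−0=1 ⇒ Z
Ȟ^1: (3−0)−2=1 ⇒ Z
Ȟ^2: (0−0)−0=0 ⇒ 0


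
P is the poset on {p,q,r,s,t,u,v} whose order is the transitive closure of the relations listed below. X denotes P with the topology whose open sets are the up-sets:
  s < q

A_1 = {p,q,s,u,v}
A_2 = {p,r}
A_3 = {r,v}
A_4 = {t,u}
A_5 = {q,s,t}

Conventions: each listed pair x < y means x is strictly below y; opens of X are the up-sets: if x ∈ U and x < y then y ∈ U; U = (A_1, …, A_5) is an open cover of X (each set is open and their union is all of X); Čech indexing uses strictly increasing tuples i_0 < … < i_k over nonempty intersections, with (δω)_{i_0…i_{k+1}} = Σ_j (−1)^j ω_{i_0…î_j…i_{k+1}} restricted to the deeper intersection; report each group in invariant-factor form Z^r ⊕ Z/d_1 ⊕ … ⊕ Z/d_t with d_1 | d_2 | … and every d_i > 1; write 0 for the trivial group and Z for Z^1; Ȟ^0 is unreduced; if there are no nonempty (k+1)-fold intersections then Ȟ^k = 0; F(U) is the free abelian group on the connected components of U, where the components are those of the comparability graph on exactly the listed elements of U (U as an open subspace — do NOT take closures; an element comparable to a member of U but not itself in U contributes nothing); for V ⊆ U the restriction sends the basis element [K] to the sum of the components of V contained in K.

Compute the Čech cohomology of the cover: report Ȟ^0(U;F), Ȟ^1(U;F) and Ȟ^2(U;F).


Ȟ^0 ≅ Z^6, Ȟ^1 ≅ 0, Ȟ^2 ≅ 0

nerve simplices:
  A12={p} A13={v} A14={u} A15={q,s} A23={r} A45={t}
components per intersection:
  A1: {p} {q,s} {u} {v}
  A2: {p} {r}
  A3: {r} {v}
  A4: {t} {u}
  A5: {q,s} {t}
  A12: {p}
  A13: {v}
  A14: {u}
  A15: {q,s}
  A23: {r}
  A45: {t}
C dims 12,6; δ0: rk 6, SNF 1^6
degree 0: 12−6−0 = 6 → Ȟ^0 ≅ Z^6
degree 1: 6−0−6 = 0 → Ȟ^1 ≅ 0
degree 2: 0−0−0 = 0 → Ȟ^2 ≅ 0


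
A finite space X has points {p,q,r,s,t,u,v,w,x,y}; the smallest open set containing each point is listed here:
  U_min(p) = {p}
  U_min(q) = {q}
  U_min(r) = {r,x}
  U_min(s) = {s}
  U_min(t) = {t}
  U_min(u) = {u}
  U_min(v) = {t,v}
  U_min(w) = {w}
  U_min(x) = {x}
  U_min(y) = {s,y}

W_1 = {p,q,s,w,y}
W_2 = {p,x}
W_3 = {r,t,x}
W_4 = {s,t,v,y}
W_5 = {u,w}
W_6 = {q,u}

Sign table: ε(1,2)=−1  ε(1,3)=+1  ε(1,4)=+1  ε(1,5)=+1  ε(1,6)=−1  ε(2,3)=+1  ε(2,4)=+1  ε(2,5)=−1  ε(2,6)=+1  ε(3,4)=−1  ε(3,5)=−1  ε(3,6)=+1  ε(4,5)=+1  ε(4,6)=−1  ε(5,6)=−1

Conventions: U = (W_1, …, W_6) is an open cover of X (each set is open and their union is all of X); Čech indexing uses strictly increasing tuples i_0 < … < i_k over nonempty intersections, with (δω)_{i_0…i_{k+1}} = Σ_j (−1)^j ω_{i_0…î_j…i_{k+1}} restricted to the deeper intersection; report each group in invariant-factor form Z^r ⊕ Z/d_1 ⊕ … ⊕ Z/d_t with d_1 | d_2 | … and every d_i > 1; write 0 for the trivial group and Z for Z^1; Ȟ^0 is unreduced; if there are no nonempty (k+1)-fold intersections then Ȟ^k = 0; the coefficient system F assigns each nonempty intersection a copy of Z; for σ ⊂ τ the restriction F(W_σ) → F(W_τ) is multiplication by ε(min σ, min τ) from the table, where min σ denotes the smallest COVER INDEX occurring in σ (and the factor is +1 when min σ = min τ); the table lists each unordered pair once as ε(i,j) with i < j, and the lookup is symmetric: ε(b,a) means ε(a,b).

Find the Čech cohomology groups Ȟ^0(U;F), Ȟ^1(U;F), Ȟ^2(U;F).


Ȟ^0 ≅ Z, Ȟ^1 ≅ Z^2, Ȟ^2 ≅ 0

nerve of the cover:
  W12={p} W14={s,y} W15={w} W16={q} W23={x} W34={t} W56={u}
C dims 6,7; δ0: rk 5, SNF 1^5
Ȟ^0 = (6 − 5) − 0 = 1, so Ȟ^0 ≅ Z
Ȟ^1 = (7 − 0) − 5 = 2, so Ȟ^1 ≅ Z^2
Ȟ^2 = (0 − 0) − 0 = 0, so Ȟ^2 ≅ 0


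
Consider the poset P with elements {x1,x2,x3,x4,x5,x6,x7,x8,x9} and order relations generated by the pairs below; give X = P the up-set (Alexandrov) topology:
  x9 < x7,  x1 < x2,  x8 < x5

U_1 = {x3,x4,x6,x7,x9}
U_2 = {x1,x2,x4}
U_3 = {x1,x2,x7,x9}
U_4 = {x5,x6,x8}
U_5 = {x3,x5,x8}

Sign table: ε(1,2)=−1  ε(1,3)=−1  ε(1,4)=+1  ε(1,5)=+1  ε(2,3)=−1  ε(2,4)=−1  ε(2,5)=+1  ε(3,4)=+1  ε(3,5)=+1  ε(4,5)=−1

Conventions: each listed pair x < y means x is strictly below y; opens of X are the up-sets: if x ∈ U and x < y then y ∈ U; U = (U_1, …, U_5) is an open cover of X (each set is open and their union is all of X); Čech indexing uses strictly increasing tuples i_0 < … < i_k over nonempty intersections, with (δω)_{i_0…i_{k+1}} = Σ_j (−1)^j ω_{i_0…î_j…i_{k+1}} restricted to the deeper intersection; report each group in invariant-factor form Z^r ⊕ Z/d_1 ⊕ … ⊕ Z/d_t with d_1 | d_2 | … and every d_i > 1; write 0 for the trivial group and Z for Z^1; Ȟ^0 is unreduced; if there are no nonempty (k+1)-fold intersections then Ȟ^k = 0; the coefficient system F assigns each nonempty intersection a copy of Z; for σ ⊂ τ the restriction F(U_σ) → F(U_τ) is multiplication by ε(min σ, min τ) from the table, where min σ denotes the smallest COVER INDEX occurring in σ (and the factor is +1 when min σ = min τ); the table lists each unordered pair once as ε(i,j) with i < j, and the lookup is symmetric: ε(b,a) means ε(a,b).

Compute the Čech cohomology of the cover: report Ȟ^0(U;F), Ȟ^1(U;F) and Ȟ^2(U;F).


cover nerve:
  U12={x4} U13={x7,x9} U14={x6} U15={x3} U23={x1,x2} U45={x5,x8}
C dims 5,6; δ0: rk 5, SNF 1^4·2
Ȟ^0: (5−5)−0=0 ⇒ 0
Ȟ^1: (6−0)−5=1 plus torsion [2] ⇒ Z ⊕ Z/2
Ȟ^2: (0−0)−0=0 ⇒ 0

Ȟ^0 ≅ 0; Ȟ^1 ≅ Z ⊕ Z/2; Ȟ^2 ≅ 0


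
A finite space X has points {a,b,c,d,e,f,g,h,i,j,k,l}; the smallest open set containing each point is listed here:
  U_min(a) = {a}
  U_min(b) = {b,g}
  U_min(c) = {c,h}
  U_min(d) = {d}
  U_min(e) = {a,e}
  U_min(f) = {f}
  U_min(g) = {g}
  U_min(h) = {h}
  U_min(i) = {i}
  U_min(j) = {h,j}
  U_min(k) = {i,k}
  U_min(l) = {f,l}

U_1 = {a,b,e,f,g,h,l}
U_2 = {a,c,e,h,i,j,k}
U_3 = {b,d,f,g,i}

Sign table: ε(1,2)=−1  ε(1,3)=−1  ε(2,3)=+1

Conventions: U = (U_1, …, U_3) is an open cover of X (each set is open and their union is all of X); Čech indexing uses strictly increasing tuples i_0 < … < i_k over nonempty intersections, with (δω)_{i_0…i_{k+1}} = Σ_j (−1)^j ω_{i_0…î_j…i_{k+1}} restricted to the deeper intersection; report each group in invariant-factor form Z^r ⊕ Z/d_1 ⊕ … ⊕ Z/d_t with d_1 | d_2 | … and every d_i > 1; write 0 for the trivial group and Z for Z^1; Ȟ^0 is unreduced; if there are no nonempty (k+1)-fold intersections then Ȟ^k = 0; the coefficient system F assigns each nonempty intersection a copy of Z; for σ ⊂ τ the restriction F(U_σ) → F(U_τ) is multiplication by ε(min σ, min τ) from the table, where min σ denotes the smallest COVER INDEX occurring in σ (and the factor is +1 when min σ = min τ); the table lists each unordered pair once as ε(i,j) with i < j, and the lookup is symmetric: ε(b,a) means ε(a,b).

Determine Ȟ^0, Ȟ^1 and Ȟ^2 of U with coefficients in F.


nonempty overlaps:
  U12={a,e,h} U13={b,f,g} U23={i}
C dims 3,3; δ0: rk 2, SNF 1^2
degree 0: 3−2−0 = 1 → Ȟ^0 ≅ Z
degree 1: 3−0−2 = 1 → Ȟ^1 ≅ Z
degree 2: 0−0−0 = 0 → Ȟ^2 ≅ 0

Ȟ^0 = Z,  Ȟ^1 = Z,  Ȟ^2 = 0


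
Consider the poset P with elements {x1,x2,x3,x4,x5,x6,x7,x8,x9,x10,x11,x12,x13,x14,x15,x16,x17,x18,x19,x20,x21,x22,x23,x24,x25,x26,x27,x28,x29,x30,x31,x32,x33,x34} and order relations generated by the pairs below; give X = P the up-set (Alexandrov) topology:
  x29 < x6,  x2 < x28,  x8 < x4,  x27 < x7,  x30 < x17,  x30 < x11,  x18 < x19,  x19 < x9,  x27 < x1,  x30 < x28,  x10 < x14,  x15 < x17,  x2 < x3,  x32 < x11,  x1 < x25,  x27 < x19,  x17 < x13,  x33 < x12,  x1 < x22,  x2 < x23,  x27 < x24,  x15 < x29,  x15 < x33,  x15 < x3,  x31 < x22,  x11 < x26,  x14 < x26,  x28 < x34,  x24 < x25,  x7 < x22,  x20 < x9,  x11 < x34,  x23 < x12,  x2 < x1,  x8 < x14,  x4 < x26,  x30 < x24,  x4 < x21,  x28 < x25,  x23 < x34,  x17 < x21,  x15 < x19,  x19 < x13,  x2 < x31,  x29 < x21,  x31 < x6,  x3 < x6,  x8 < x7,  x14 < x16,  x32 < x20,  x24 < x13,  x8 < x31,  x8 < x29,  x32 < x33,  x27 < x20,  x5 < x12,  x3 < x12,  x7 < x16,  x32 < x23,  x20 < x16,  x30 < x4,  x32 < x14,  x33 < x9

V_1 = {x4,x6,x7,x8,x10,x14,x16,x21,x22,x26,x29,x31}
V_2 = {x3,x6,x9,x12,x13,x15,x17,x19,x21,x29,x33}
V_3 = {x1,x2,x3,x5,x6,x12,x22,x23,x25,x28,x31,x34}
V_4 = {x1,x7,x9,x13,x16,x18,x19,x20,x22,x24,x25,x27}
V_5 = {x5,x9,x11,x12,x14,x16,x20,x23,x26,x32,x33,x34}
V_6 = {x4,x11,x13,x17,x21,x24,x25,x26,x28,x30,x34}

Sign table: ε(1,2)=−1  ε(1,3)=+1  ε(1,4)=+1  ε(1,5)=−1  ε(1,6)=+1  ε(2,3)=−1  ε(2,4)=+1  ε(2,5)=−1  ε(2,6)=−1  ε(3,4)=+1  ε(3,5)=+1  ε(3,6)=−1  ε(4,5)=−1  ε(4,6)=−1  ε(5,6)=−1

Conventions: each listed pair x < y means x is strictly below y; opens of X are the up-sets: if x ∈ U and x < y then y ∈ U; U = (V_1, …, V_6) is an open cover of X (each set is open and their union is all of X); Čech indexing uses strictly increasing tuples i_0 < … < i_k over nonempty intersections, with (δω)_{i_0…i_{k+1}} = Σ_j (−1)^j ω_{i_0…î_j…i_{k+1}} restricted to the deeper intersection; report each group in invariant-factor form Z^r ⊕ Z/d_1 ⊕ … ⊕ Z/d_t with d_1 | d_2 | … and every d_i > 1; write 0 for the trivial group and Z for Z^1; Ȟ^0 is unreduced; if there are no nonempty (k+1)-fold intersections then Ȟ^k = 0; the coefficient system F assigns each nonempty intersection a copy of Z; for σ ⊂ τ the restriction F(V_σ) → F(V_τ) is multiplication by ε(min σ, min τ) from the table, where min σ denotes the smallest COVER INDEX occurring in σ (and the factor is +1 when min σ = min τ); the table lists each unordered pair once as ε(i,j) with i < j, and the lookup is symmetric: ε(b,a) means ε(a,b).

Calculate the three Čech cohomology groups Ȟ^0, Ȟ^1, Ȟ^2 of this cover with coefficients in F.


Ȟ^0 = 0,  Ȟ^1 = Z/2,  Ȟ^2 = Z

nonempty intersections:
  V12={x6,x21,x29} V13={x6,x22,x31} V14={x7,x16,x22} V15={x14,x16,x26} V16={x4,x21,x26} V23={x3,x6,x12} V24={x9,x13,x19} V25={x9,x12,x33} V26={x13,x17,x21} V34={x1,x22,x25} V35={x5,x12,x23,x34} V36={x25,x28,x34} V45={x9,x16,x20} V46={x13,x24,x25} V56={x11,x26,x34}
  V123={x6} V126={x21} V134={x22} V145={x16} V156={x26} V235={x12} V245={x9} V246={x13} V346={x25} V356={x34}
C dims 6,15,10; δ0: rk 6, SNF 1^5·2; δ1: rk 9, SNF 1^9
Ȟ^0: (6−6)−0=0 ⇒ 0
Ȟ^1: (15−9)−6=0 plus torsion [2] ⇒ Z/2
Ȟ^2: (10−0)−9=1 ⇒ Z
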